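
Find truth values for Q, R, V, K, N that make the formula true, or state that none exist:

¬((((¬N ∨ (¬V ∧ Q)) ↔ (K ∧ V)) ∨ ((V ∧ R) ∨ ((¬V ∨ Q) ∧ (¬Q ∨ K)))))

Q = True, R = False, V = False, K = False, N = True

  ¬((((¬N ∨ (¬V ∧ Q)) ↔ (K ∧ V)) ∨ ((V ∧ R) ∨ ((¬V ∨ Q) ∧ (¬Q ∨ K))))) = True
    ((¬N ∨ (¬V ∧ Q)) ↔ (K ∧ V)) ∨ ((V ∧ R) ∨ ((¬V ∨ Q) ∧ (¬Q ∨ K))) = False
      (¬N ∨ (¬V ∧ Q)) ↔ (K ∧ V) = False
        ¬N ∨ (¬V ∧ Q) = True
          ¬N = False
          ¬V ∧ Q = True
            ¬V = True
        K ∧ V = False
      (V ∧ R) ∨ ((¬V ∨ Q) ∧ (¬Q ∨ K)) = False
        V ∧ R = False
        (¬V ∨ Q) ∧ (¬Q ∨ K) = False
          ¬V ∨ Q = True
            ¬V = True
          ¬Q ∨ K = False
            ¬Q = False
The formula evaluates to True.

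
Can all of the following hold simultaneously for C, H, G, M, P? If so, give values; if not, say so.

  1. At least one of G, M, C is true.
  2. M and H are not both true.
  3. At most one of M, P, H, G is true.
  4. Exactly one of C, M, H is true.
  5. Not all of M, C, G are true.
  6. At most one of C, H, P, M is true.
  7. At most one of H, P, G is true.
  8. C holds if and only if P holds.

C=F, H=F, G=F, M=T, P=F

  (1) {G, M, C}: 1 true — at least one ✓
  (2) M=T, H=F — not both ✓
  (3) {M, P, H, G}: 1 true — at most one ✓
  (4) {C, M, H}: 1 true — exactly one ✓
  (5) {M, C, G}: 1/3 true — not all ✓
  (6) {C, H, P, M}: 1 true — at most one ✓
  (7) {H, P, G}: 0 true — at most one ✓
  (8) C=F, P=F — same ✓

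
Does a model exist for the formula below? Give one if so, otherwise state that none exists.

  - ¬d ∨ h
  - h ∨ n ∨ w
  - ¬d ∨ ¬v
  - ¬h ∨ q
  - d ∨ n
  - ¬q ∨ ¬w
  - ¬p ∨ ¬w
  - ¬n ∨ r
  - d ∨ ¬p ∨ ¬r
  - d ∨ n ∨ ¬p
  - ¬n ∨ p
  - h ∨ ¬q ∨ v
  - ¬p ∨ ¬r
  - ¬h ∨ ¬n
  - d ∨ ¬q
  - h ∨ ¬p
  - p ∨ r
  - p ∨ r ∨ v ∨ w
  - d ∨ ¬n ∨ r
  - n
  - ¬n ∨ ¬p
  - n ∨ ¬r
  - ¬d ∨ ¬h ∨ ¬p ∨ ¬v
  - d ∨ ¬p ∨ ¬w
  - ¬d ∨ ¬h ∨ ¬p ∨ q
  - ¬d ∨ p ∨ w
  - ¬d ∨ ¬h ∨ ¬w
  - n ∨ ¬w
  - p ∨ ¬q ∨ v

Case n = True:
  (¬n ∨ r) forces r = True.
  (¬n ∨ p) forces p = True.
  Clause (¬p ∨ ¬r) is falsified — contradiction.
Case n = False:
  Clause (n) is falsified — contradiction.
Both cases fail, so the formula is unsatisfiable.

No satisfying assignment exists.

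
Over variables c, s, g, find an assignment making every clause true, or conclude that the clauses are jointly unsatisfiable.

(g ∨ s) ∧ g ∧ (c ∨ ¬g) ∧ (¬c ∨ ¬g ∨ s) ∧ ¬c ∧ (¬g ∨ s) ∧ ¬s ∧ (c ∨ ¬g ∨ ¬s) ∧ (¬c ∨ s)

Case c = True:
  Clause (¬c) is falsified — contradiction.
Case c = False:
  (g) forces g = True.
  Clause (c ∨ ¬g) is falsified — contradiction.
Both cases fail, so the formula is unsatisfiable.

Unsatisfiable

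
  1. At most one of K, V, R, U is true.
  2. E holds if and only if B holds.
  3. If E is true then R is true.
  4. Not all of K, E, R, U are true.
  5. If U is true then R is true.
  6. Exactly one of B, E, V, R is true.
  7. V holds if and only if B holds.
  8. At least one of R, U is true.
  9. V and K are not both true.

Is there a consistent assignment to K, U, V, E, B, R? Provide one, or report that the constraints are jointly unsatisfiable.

K = False; U = False; V = False; E = False; B = False; R = True

  (1) {K, V, R, U}: 1 true — at most one ✓
  (2) E=F, B=F — same ✓
  (3) E=F ⇒ R: vacuous ✓
  (4) {K, E, R, U}: 1/4 true — not all ✓
  (5) U=F ⇒ R: vacuous ✓
  (6) {B, E, V, R}: 1 true — exactly one ✓
  (7) V=F, B=F — same ✓
  (8) {R, U}: 1 true — at least one ✓
  (9) V=F, K=F — not both ✓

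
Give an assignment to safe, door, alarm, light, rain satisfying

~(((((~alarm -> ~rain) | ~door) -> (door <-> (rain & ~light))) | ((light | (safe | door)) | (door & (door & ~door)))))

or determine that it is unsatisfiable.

safe = False, door = False, alarm = True, light = False, rain = True

  ~(((((~alarm -> ~rain) | ~door) -> (door <-> (rain & ~light))) | ((light | (safe | door)) | (door & (door & ~door))))) = True
    (((~alarm -> ~rain) | ~door) -> (door <-> (rain & ~light))) | ((light | (safe | door)) | (door & (door & ~door))) = False
      ((~alarm -> ~rain) | ~door) -> (door <-> (rain & ~light)) = False
        (~alarm -> ~rain) | ~door = True
          ~alarm -> ~rain = True
            ~alarm = False
            ~rain = False
          ~door = True
        door <-> (rain & ~light) = False
          rain & ~light = True
            ~light = True
      (light | (safe | door)) | (door & (door & ~door)) = False
        light | (safe | door) = False
          safe | door = False
        door & (door & ~door) = False
          door & ~door = False
            ~door = True
The formula evaluates to True.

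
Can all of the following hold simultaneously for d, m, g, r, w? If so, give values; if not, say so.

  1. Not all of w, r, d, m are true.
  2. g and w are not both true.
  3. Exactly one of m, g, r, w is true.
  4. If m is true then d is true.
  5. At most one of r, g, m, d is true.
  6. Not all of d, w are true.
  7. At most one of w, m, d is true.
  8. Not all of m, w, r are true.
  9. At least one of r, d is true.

d=F, m=F, g=F, r=T, w=F

  (1) {w, r, d, m}: 1/4 true — not all ✓
  (2) g=F, w=F — not both ✓
  (3) {m, g, r, w}: 1 true — exactly one ✓
  (4) m=F ⇒ d: vacuous ✓
  (5) {r, g, m, d}: 1 true — at most one ✓
  (6) {d, w}: 0/2 true — not all ✓
  (7) {w, m, d}: 0 true — at most one ✓
  (8) {m, w, r}: 1/3 true — not all ✓
  (9) {r, d}: 1 true — at least one ✓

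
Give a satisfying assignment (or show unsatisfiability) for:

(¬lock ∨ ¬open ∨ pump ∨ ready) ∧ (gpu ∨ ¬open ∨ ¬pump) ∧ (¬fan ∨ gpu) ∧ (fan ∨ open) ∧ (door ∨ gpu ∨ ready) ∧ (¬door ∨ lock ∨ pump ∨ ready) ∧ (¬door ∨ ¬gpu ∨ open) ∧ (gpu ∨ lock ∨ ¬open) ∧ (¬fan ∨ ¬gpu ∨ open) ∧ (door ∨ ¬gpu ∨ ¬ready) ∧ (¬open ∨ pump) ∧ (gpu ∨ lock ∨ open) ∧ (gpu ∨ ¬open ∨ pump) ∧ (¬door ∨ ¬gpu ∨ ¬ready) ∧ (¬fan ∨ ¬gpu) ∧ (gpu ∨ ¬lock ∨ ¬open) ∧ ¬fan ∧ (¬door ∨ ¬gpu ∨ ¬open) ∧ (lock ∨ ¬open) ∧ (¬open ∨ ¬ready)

Unit clause (¬fan) forces fan = False.
In (fan ∨ open) only open is left, so open = True.
In (¬open ∨ pump) only pump is left, so pump = True.
In (lock ∨ ¬open) only lock is left, so lock = True.
In (¬open ∨ ¬ready) only ¬ready is left, so ready = False.
In (gpu ∨ ¬open ∨ ¬pump) only gpu is left, so gpu = True.
In (¬door ∨ ¬gpu ∨ ¬open) only ¬door is left, so door = False.
All clauses satisfied.

door=F; lock=T; pump=T; fan=F; ready=F; gpu=T; open=T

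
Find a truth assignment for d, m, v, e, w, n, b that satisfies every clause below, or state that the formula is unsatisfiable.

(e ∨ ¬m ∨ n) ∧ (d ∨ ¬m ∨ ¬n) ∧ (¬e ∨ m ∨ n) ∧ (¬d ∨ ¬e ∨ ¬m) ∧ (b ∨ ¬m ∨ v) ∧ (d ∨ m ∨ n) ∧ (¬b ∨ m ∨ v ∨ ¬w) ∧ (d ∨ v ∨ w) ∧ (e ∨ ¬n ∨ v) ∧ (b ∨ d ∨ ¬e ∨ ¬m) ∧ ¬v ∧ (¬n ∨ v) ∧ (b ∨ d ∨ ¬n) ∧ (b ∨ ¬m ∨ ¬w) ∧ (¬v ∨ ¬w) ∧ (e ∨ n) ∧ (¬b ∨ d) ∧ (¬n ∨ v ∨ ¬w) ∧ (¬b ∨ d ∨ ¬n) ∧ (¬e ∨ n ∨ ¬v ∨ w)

No satisfying assignment exists.

Case v = True:
  Clause (¬v) is falsified — contradiction.
Case v = False:
  (¬n ∨ v) forces n = False.
  (e ∨ n) forces e = True.
  (¬e ∨ m ∨ n) forces m = True.
  (¬d ∨ ¬e ∨ ¬m) forces d = False.
  (b ∨ ¬m ∨ v) forces b = True.
  Clause (¬b ∨ d) is falsified — contradiction.
Both cases fail, so the formula is unsatisfiable.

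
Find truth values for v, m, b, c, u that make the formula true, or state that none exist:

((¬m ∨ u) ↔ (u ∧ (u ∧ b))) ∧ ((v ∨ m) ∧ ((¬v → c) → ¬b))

v=F, m=T, b=T, c=F, u=T

  (¬m ∨ u) ↔ (u ∧ (u ∧ b)) = True
    ¬m ∨ u = True
      ¬m = False
    u ∧ (u ∧ b) = True
      u ∧ b = True
  (v ∨ m) ∧ ((¬v → c) → ¬b) = True
    v ∨ m = True
    (¬v → c) → ¬b = True
      ¬v → c = False
        ¬v = True
      ¬b = False
Both conjuncts True, so the formula holds.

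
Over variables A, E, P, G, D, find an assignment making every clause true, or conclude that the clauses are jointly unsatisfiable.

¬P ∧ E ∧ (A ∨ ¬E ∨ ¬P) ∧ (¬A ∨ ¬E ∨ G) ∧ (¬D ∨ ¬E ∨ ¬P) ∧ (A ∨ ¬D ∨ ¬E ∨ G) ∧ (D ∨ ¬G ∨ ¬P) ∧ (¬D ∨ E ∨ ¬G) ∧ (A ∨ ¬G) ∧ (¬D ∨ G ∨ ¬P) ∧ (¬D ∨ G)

A = True; E = True; P = False; G = True; D = True

Unit clause (¬P) forces P = False.
Unit clause (E) forces E = True.
Set A = True.
  then (¬A ∨ ¬E ∨ G) forces G = True.
Set D = True.
All clauses satisfied.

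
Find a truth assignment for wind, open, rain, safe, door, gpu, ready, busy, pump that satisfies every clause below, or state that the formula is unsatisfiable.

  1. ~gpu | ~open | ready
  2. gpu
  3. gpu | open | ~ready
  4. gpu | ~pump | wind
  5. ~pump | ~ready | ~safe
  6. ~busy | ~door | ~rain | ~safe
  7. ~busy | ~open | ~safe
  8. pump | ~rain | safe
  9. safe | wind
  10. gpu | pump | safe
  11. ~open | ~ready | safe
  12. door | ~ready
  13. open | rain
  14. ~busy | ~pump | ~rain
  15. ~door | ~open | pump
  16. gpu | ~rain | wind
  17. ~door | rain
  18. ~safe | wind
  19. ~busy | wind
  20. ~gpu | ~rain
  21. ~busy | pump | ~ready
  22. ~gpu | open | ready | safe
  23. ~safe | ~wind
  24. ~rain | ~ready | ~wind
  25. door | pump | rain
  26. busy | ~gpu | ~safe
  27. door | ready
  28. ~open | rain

No satisfying assignment exists.

Case gpu = True:
  (~gpu | ~rain) forces rain = False.
  (open | rain) forces open = True.
  Clause (~open | rain) is falsified — contradiction.
Case gpu = False:
  Clause (gpu) is falsified — contradiction.
Both cases fail, so the formula is unsatisfiable.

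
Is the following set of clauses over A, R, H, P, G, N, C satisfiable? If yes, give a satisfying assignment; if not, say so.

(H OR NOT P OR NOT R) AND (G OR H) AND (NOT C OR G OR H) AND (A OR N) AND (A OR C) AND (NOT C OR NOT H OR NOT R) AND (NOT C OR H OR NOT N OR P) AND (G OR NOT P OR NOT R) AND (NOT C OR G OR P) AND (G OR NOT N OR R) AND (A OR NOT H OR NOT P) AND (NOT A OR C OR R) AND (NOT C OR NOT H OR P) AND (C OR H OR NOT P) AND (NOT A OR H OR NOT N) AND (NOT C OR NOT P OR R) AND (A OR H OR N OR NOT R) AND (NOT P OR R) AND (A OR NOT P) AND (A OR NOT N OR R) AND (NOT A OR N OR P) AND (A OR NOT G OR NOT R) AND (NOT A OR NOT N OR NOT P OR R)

Try A = False:
  (A OR N) forces N = True.
  (A OR C) forces C = True.
  (A OR NOT P) forces P = False.
  (NOT C OR H OR NOT N OR P) forces H = True.
  clause (NOT C OR NOT H OR P) is falsified — backtrack.
So A = True.
Set R = True.
Set H = True.
  then (NOT C OR NOT H OR NOT R) forces C = False.
Set P = False.
  then (NOT A OR N OR P) forces N = True.
Set G = True.
All clauses satisfied.

A = True; R = True; H = True; P = False; G = True; N = True; C = False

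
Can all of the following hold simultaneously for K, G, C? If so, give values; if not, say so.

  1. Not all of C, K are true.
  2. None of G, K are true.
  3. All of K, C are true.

Unsatisfiable — no assignment works.

Case K = True:
  Constraint (2) is violated (K=T) — contradiction.
Case K = False:
  Constraint (3) is violated (K=F) — contradiction.
Both cases fail — unsatisfiable.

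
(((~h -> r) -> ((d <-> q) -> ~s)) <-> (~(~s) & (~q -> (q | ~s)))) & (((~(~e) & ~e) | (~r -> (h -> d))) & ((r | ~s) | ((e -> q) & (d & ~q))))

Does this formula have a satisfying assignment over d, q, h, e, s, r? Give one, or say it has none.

d=F, q=T, h=T, e=F, s=T, r=T

  ((~h -> r) -> ((d <-> q) -> ~s)) <-> (~(~s) & (~q -> (q | ~s))) = True
    (~h -> r) -> ((d <-> q) -> ~s) = True
      ~h -> r = True
        ~h = False
      (d <-> q) -> ~s = True
        d <-> q = False
        ~s = False
    ~(~s) & (~q -> (q | ~s)) = True
      ~(~s) = True
        ~s = False
      ~q -> (q | ~s) = True
        ~q = False
        q | ~s = True
          ~s = False
  ((~(~e) & ~e) | (~r -> (h -> d))) & ((r | ~s) | ((e -> q) & (d & ~q))) = True
    (~(~e) & ~e) | (~r -> (h -> d)) = True
      ~(~e) & ~e = False
        ~(~e) = False
          ~e = True
        ~e = True
      ~r -> (h -> d) = True
        ~r = False
        h -> d = False
    (r | ~s) | ((e -> q) & (d & ~q)) = True
      r | ~s = True
        ~s = False
      (e -> q) & (d & ~q) = False
        e -> q = True
        d & ~q = False
          ~q = False
Both conjuncts True, so the formula holds.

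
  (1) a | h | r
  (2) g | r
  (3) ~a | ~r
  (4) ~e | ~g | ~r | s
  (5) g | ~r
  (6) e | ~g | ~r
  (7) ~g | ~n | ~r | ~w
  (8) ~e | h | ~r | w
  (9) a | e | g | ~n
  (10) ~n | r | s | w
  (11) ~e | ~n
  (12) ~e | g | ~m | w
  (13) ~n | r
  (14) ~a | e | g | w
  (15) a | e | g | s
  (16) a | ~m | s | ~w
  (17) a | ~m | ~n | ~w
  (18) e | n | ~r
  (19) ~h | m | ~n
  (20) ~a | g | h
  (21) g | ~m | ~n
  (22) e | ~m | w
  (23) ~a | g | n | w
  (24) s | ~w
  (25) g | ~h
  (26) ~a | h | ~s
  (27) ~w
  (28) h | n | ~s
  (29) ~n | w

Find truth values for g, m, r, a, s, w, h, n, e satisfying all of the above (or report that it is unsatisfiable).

Unit clause (~w) forces w = False.
In (~n | w) only ~n is left, so n = False.
Try g = False:
  (g | r) forces r = True.
  clause (g | ~r) is falsified — backtrack.
So g = True.
Set m = False.
Set r = False.
Set a = True.
Set s = True.
  then (~a | h | ~s) forces h = True.
Set e = False.
All clauses satisfied.

g = True, m = False, r = False, a = True, s = True, w = False, h = True, n = False, e = False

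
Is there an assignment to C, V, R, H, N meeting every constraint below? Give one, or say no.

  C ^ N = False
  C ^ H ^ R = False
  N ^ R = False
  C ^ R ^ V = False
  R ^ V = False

C = False, V = False, R = False, H = False, N = False

C ^ N = F ^ F = False ✓
C ^ H ^ R = F ^ F ^ F = False ✓
N ^ R = F ^ F = False ✓
C ^ R ^ V = F ^ F ^ F = False ✓
R ^ V = F ^ F = False ✓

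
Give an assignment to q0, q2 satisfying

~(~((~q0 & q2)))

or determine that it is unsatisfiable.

q0=F, q2=T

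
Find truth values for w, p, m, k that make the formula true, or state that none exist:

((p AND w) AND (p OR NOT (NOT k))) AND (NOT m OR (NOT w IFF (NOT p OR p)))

w = True, p = True, m = False, k = False

  (p AND w) AND (p OR NOT (NOT k)) = True
    p AND w = True
    p OR NOT (NOT k) = True
      NOT (NOT k) = False
        NOT k = True
  NOT m OR (NOT w IFF (NOT p OR p)) = True
    NOT m = True
    NOT w IFF (NOT p OR p) = False
      NOT w = False
      NOT p OR p = True
        NOT p = False
Both conjuncts True, so the formula holds.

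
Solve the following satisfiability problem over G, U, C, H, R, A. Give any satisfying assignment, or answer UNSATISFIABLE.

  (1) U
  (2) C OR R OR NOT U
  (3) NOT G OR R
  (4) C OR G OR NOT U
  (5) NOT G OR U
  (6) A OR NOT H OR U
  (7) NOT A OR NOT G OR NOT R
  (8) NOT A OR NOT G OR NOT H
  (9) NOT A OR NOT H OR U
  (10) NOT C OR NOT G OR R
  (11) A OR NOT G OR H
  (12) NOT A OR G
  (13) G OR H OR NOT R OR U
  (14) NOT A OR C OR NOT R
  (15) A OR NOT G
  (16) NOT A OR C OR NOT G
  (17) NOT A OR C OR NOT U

Unit clause (U) forces U = True.
Try G = True:
  (NOT G OR R) forces R = True.
  (NOT A OR NOT G OR NOT R) forces A = False.
  clause (A OR NOT G) is falsified — backtrack.
So G = False.
  then (C OR G OR NOT U) forces C = True.
  then (NOT A OR G) forces A = False.
Set H = True.
Set R = False.
All clauses satisfied.

G = False; U = True; C = True; H = True; R = False; A = False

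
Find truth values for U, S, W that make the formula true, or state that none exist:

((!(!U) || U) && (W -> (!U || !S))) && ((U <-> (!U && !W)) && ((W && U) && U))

UNSATISFIABLE

Case U = True: the conjunct U <-> (!U && !W) becomes True <-> (False && !W) = False.
Case U = False: the conjunct !(!U) || U becomes !True || False = False.
Both cases fail — unsatisfiable.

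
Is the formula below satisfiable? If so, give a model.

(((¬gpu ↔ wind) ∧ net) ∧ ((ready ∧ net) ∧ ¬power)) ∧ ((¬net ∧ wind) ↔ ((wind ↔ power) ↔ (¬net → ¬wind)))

gpu: False, ready: True, power: False, net: True, wind: True

  ((¬gpu ↔ wind) ∧ net) ∧ ((ready ∧ net) ∧ ¬power) = True
    (¬gpu ↔ wind) ∧ net = True
      ¬gpu ↔ wind = True
        ¬gpu = True
    (ready ∧ net) ∧ ¬power = True
      ready ∧ net = True
      ¬power = True
  (¬net ∧ wind) ↔ ((wind ↔ power) ↔ (¬net → ¬wind)) = True
    ¬net ∧ wind = False
      ¬net = False
    (wind ↔ power) ↔ (¬net → ¬wind) = False
      wind ↔ power = False
      ¬net → ¬wind = True
        ¬net = False
        ¬wind = False
Both conjuncts True, so the formula holds.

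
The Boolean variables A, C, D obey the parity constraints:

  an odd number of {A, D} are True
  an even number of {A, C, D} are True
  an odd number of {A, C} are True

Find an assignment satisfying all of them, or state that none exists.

A = False, C = True, D = True

{A, D}: 1 true → odd ✓
{A, C, D}: 2 true → even ✓
{A, C}: 1 true → odd ✓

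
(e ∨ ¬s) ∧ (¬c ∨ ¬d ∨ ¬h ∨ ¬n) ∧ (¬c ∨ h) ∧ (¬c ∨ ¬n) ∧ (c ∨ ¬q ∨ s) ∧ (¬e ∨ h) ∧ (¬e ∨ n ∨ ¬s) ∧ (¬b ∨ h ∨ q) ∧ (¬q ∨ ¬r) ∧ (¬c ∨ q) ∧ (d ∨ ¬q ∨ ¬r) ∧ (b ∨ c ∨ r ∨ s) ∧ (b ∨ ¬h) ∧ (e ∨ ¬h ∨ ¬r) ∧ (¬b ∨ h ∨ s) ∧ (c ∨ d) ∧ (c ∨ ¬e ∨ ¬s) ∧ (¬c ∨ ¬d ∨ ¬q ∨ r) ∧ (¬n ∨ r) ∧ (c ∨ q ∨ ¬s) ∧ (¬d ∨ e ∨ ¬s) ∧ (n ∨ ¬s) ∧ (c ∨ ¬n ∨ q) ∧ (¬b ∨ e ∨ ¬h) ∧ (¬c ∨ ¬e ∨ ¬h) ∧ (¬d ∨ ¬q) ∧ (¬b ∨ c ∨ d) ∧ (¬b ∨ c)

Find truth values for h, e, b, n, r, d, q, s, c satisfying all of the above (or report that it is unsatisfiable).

h=F, e=F, b=F, n=F, r=T, d=T, q=F, s=F, c=F

Try h = True:
  (b ∨ ¬h) forces b = True.
  (¬b ∨ e ∨ ¬h) forces e = True.
  (¬c ∨ ¬e ∨ ¬h) forces c = False.
  clause (¬b ∨ c) is falsified — backtrack.
So h = False.
  then (¬c ∨ h) forces c = False.
  then (¬e ∨ h) forces e = False.
  then (c ∨ d) forces d = True.
  then (¬d ∨ e ∨ ¬s) forces s = False.
  then (¬d ∨ ¬q) forces q = False.
  then (¬b ∨ c) forces b = False.
  then (b ∨ c ∨ r ∨ s) forces r = True.
  then (c ∨ ¬n ∨ q) forces n = False.
All clauses satisfied.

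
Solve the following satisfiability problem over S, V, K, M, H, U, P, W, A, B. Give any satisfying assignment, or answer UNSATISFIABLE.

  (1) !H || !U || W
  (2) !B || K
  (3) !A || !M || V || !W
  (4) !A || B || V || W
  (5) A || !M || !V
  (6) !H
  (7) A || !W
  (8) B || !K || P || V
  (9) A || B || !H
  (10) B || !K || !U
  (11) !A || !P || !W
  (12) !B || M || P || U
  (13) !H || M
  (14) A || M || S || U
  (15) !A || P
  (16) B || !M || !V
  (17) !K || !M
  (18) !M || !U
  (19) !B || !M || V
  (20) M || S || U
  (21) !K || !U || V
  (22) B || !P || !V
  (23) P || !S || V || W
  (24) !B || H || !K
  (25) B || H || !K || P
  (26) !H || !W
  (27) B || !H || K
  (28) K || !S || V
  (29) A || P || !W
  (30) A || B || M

Unit clause (!H) forces H = False.
Set S = False.
Set V = False.
Try K = True:
  (!K || !M) forces M = False.
  (M || S || U) forces U = True.
  clause (!K || !U || V) is falsified — backtrack.
So K = False.
  then (!B || K) forces B = False.
Set M = True.
  then (!M || !U) forces U = False.
Set P = False.
  then (!A || P) forces A = False.
  then (A || P || !W) forces W = False.
All clauses satisfied.

S=F; V=F; K=F; M=T; H=F; U=F; P=F; W=F; A=F; B=F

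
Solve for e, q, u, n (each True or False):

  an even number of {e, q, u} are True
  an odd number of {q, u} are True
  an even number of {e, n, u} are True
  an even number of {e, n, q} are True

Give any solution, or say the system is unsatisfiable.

Adding constraints 2, 3, 4 mod 2: every variable appears an even number of times on the left, so the left side is 0.
But the right sides sum to 1 (mod 2). 0 ≠ 1 — the system is inconsistent.

Unsatisfiable — no assignment works.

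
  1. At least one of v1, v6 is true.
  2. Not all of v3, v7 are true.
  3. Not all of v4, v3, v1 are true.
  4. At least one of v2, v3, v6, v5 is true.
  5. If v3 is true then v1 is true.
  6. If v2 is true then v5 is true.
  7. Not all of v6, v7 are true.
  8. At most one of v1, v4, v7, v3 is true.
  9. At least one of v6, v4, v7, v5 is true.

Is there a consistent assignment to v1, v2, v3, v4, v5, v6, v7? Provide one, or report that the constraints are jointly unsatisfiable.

v1 = True, v2 = False, v3 = False, v4 = False, v5 = True, v6 = True, v7 = False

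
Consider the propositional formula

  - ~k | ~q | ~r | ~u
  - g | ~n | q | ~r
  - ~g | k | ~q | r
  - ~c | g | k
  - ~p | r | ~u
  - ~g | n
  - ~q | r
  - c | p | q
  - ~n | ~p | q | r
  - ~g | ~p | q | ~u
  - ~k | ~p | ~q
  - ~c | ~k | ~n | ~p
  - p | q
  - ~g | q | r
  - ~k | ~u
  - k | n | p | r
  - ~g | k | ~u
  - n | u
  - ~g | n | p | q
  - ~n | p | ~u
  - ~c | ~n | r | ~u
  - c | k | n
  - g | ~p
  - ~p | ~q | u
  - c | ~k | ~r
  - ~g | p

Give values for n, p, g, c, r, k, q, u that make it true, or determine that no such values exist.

Try n = False:
  (~g | n) forces g = False.
  (n | u) forces u = True.
  (~k | ~u) forces k = False.
  (~c | g | k) forces c = False.
  clause (c | k | n) is falsified — backtrack.
So n = True.
Set p = True.
  then (g | ~p) forces g = True.
Set c = True.
  then (~c | ~k | ~n | ~p) forces k = False.
  then (~g | k | ~u) forces u = False.
  then (~p | ~q | u) forces q = False.
  then (~n | ~p | q | r) forces r = True.
All clauses satisfied.

n=T, p=T, g=T, c=T, r=T, k=F, q=F, u=F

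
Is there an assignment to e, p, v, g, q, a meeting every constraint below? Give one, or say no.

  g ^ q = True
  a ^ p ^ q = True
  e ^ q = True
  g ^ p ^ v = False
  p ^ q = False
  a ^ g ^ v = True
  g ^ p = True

e = True, p = False, v = True, g = True, q = False, a = True

g ^ q = T ^ F = True ✓
a ^ p ^ q = T ^ F ^ F = True ✓
e ^ q = T ^ F = True ✓
g ^ p ^ v = T ^ F ^ T = False ✓
p ^ q = F ^ F = False ✓
a ^ g ^ v = T ^ T ^ T = True ✓
g ^ p = T ^ F = True ✓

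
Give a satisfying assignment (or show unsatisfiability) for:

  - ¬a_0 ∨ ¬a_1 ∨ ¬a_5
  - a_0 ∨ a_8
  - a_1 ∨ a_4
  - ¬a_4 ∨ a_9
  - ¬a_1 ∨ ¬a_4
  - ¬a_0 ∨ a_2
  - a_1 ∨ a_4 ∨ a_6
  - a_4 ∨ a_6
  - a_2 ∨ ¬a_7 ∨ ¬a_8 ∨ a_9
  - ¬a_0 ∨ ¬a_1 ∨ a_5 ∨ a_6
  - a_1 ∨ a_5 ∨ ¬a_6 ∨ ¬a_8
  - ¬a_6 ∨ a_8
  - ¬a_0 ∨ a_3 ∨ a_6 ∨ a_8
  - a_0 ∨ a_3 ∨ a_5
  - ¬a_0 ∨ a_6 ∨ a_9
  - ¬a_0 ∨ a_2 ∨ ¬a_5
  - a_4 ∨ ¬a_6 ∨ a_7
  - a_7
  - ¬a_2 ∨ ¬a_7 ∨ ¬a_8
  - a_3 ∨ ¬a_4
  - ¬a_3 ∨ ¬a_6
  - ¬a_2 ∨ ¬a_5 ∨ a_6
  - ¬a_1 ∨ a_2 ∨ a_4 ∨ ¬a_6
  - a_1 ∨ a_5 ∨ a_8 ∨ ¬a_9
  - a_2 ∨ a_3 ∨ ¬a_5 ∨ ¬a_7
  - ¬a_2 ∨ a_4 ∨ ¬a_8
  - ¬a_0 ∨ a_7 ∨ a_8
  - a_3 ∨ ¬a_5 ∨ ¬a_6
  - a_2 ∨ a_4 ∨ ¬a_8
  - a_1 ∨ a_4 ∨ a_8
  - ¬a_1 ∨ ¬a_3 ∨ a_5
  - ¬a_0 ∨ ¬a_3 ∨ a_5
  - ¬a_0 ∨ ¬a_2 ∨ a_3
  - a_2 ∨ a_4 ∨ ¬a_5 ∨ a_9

a_0 = False, a_1 = False, a_2 = False, a_3 = True, a_4 = True, a_5 = False, a_6 = False, a_7 = True, a_8 = True, a_9 = True

Unit clause (a_7) forces a_7 = True.
Set a_0 = False.
  then (a_0 ∨ a_8) forces a_8 = True.
  then (¬a_2 ∨ ¬a_7 ∨ ¬a_8) forces a_2 = False.
  then (a_2 ∨ a_4 ∨ ¬a_8) forces a_4 = True.
  then (¬a_4 ∨ a_9) forces a_9 = True.
  then (¬a_1 ∨ ¬a_4) forces a_1 = False.
  then (a_3 ∨ ¬a_4) forces a_3 = True.
  then (¬a_3 ∨ ¬a_6) forces a_6 = False.
Set a_5 = False.
All clauses satisfied.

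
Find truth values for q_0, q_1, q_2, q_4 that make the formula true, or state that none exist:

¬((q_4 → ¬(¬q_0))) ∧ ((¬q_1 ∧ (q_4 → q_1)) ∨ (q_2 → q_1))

q_0 = False; q_1 = True; q_2 = True; q_4 = True

  ¬((q_4 → ¬(¬q_0))) = True
    q_4 → ¬(¬q_0) = False
      ¬(¬q_0) = False
        ¬q_0 = True
  (¬q_1 ∧ (q_4 → q_1)) ∨ (q_2 → q_1) = True
    ¬q_1 ∧ (q_4 → q_1) = False
      ¬q_1 = False
      q_4 → q_1 = True
    q_2 → q_1 = True
Both conjuncts True, so the formula holds.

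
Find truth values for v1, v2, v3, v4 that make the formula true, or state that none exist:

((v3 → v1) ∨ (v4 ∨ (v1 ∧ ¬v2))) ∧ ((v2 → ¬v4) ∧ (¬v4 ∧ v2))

v1: False, v2: True, v3: False, v4: False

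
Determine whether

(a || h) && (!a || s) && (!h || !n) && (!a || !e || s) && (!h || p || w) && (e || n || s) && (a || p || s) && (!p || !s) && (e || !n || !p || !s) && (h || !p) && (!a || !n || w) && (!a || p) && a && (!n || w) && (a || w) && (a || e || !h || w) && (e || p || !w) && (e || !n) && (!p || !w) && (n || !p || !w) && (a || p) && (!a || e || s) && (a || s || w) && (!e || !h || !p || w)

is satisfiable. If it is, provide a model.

Case a = True:
  (!a || s) forces s = True.
  (!p || !s) forces p = False.
  Clause (!a || p) is falsified — contradiction.
Case a = False:
  Clause (a) is falsified — contradiction.
Both cases fail, so the formula is unsatisfiable.

No satisfying assignment exists.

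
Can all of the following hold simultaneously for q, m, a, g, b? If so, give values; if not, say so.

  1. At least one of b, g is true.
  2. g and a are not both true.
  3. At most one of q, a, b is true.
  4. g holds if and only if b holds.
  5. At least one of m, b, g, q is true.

q = False, m = True, a = False, g = True, b = True

  (1) {b, g}: 2 true — at least one ✓
  (2) g=T, a=F — not both ✓
  (3) {q, a, b}: 1 true — at most one ✓
  (4) g=T, b=T — same ✓
  (5) {m, b, g, q}: 3 true — at least one ✓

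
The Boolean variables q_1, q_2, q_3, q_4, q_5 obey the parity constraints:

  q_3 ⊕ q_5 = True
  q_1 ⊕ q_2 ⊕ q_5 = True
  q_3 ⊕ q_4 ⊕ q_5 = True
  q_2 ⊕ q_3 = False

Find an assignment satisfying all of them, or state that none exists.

q_1 = False, q_2 = False, q_3 = False, q_4 = False, q_5 = True

q_3 ⊕ q_5 = F ⊕ T = True ✓
q_1 ⊕ q_2 ⊕ q_5 = F ⊕ F ⊕ T = True ✓
q_3 ⊕ q_4 ⊕ q_5 = F ⊕ F ⊕ T = True ✓
q_2 ⊕ q_3 = F ⊕ F = False ✓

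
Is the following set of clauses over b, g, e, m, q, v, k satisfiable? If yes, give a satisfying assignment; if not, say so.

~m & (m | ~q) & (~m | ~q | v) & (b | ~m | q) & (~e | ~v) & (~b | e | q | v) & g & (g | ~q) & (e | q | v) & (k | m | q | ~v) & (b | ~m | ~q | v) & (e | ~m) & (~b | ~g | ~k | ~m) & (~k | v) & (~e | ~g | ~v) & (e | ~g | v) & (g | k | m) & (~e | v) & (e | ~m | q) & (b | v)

b = False; g = True; e = False; m = False; q = False; v = True; k = True

Unit clause (~m) forces m = False.
In (m | ~q) only ~q is left, so q = False.
Unit clause (g) forces g = True.
Set b = False.
  then (b | v) forces v = True.
  then (~e | ~v) forces e = False.
  then (k | m | q | ~v) forces k = True.
All clauses satisfied.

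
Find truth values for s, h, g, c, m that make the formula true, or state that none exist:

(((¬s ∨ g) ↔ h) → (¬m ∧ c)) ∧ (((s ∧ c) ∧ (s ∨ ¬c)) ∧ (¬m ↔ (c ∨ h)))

s=T, h=T, g=T, c=T, m=F

  ((¬s ∨ g) ↔ h) → (¬m ∧ c) = True
    (¬s ∨ g) ↔ h = True
      ¬s ∨ g = True
        ¬s = False
    ¬m ∧ c = True
      ¬m = True
  ((s ∧ c) ∧ (s ∨ ¬c)) ∧ (¬m ↔ (c ∨ h)) = True
    (s ∧ c) ∧ (s ∨ ¬c) = True
      s ∧ c = True
      s ∨ ¬c = True
        ¬c = False
    ¬m ↔ (c ∨ h) = True
      ¬m = True
      c ∨ h = True
Both conjuncts True, so the formula holds.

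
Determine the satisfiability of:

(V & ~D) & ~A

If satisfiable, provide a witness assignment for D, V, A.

D: False; V: True; A: False

  V & ~D = True
    ~D = True
  ~A = True
Both conjuncts True, so the formula holds.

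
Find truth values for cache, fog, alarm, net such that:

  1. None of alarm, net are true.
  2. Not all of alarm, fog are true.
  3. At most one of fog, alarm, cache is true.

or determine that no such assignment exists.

cache = False, fog = False, alarm = False, net = False

  (1) {alarm, net}: 0 true — none ✓
  (2) {alarm, fog}: 0/2 true — not all ✓
  (3) {fog, alarm, cache}: 0 true — at most one ✓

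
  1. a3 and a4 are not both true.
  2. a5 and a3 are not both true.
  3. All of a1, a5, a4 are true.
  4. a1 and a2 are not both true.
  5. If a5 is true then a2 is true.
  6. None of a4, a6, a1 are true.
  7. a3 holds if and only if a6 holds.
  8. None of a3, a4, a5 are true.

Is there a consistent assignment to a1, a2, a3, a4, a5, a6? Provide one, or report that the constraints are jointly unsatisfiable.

UNSATISFIABLE

Case a1 = True:
  Constraint (6) is violated (a1=T) — contradiction.
Case a1 = False:
  Constraint (3) is violated (a1=F) — contradiction.
Both cases fail — unsatisfiable.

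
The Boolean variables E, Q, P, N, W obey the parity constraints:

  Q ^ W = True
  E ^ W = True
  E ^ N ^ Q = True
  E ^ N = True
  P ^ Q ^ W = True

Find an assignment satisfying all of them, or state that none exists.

E=F, Q=F, P=F, N=T, W=T

Q ^ W = F ^ T = True ✓
E ^ W = F ^ T = True ✓
E ^ N ^ Q = F ^ T ^ F = True ✓
E ^ N = F ^ T = True ✓
P ^ Q ^ W = F ^ F ^ T = True ✓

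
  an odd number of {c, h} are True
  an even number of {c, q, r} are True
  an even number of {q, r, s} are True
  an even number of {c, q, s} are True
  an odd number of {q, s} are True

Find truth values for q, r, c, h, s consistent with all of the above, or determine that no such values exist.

q=F; r=T; c=T; h=F; s=T

{c, h}: 1 true → odd ✓
{c, q, r}: 2 true → even ✓
{q, r, s}: 2 true → even ✓
{c, q, s}: 2 true → even ✓
{q, s}: 1 true → odd ✓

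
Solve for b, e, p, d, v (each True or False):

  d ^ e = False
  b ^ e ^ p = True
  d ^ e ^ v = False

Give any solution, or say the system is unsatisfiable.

b: False; e: True; p: False; d: True; v: False

d ^ e = T ^ T = False ✓
b ^ e ^ p = F ^ T ^ F = True ✓
d ^ e ^ v = T ^ T ^ F = False ✓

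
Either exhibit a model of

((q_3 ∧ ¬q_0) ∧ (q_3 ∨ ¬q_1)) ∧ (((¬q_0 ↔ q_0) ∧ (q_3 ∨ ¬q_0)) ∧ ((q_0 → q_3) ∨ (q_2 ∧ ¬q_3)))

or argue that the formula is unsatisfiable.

The formula is unsatisfiable.

The conjunct ¬q_0 ↔ q_0 is unsatisfiable on its own:
  q_0=F: evaluates to False.
  q_0=T: evaluates to False.
So the whole conjunction is unsatisfiable.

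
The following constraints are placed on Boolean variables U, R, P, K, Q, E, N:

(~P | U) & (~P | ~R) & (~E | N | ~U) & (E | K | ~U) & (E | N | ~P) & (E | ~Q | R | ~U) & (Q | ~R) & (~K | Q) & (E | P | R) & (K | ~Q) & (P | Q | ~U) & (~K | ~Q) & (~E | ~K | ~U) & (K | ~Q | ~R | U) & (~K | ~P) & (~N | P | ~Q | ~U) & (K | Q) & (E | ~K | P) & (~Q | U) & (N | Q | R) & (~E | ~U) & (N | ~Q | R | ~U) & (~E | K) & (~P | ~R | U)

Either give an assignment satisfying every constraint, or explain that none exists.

Case K = True:
  (~K | Q) forces Q = True.
  Clause (~K | ~Q) is falsified — contradiction.
Case K = False:
  (K | ~Q) forces Q = False.
  Clause (K | Q) is falsified — contradiction.
Both cases fail, so the formula is unsatisfiable.

No satisfying assignment exists.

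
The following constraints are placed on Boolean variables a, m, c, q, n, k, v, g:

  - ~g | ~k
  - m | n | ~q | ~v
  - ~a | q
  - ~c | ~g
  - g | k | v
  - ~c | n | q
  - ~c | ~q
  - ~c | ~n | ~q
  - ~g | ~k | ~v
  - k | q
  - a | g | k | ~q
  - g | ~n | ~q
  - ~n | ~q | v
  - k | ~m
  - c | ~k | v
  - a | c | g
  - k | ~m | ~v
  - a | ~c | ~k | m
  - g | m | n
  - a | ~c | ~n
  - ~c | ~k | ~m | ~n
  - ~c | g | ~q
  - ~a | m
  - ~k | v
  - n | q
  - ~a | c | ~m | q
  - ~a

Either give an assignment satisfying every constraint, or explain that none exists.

Unit clause (~a) forces a = False.
Set m = False.
Try c = True:
  (~c | ~g) forces g = False.
  (~c | ~q) forces q = False.
  (~c | n | q) forces n = True.
  clause (a | ~c | ~n) is falsified — backtrack.
So c = False.
  then (a | c | g) forces g = True.
  then (~g | ~k) forces k = False.
  then (k | q) forces q = True.
Set n = False.
  then (m | n | ~q | ~v) forces v = False.
All clauses satisfied.

a = False, m = False, c = False, q = True, n = False, k = False, v = False, g = True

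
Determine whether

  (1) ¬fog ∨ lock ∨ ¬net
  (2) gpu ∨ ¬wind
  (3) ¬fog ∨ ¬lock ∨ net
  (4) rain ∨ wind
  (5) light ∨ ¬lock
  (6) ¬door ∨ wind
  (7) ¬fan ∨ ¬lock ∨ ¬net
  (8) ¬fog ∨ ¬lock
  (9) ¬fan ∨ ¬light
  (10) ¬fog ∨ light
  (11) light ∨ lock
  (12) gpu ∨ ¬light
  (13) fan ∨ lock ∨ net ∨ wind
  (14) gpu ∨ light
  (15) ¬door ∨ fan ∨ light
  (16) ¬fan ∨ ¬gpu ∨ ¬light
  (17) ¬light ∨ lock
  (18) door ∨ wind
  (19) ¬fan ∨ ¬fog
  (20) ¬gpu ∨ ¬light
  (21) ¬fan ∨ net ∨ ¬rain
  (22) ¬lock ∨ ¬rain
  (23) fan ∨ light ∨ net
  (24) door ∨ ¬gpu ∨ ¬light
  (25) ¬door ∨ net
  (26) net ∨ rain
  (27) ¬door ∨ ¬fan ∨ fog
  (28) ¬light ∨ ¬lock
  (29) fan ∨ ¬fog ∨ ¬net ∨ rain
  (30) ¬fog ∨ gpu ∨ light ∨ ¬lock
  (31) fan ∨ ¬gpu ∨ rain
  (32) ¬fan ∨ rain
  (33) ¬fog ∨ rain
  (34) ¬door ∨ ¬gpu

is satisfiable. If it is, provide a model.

Unsatisfiable

Case lock = True:
  (light ∨ ¬lock) forces light = True.
  Clause (¬light ∨ ¬lock) is falsified — contradiction.
Case lock = False:
  (light ∨ lock) forces light = True.
  Clause (¬light ∨ lock) is falsified — contradiction.
Both cases fail, so the formula is unsatisfiable.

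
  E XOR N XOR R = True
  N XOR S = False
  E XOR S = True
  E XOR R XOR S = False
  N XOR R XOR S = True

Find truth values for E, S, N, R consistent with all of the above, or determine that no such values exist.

Adding constraints 1, 2, 4 mod 2: every variable appears an even number of times on the left, so the left side is 0.
But the right sides sum to 1 (mod 2). 0 ≠ 1 — the system is inconsistent.

UNSATISFIABLE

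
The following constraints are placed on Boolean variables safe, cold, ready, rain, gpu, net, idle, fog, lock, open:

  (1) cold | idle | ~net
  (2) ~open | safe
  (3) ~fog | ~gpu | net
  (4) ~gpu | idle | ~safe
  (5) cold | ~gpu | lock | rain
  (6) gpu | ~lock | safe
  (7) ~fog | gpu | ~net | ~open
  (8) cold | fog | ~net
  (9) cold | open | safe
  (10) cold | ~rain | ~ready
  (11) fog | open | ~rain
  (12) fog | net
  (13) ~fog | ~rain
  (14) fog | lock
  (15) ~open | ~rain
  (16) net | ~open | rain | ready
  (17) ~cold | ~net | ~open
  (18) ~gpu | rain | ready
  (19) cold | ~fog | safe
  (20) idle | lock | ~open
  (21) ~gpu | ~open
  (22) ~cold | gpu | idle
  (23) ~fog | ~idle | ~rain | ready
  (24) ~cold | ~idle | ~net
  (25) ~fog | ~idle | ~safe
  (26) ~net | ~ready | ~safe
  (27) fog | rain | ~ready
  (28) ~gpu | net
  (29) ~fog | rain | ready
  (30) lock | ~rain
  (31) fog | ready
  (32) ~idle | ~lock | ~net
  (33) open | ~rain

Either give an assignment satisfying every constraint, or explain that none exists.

safe=T; cold=F; ready=T; rain=F; gpu=F; net=F; idle=F; fog=T; lock=T; open=T

Set safe = True.
Set cold = False.
Try ready = False:
  (fog | ready) forces fog = True.
  (~fog | ~rain) forces rain = False.
  clause (~fog | rain | ready) is falsified — backtrack.
So ready = True.
  then (cold | ~rain | ~ready) forces rain = False.
  then (~net | ~ready | ~safe) forces net = False.
  then (fog | rain | ~ready) forces fog = True.
  then (~gpu | net) forces gpu = False.
  then (~fog | ~idle | ~safe) forces idle = False.
Set lock = True.
Set open = True.
All clauses satisfied.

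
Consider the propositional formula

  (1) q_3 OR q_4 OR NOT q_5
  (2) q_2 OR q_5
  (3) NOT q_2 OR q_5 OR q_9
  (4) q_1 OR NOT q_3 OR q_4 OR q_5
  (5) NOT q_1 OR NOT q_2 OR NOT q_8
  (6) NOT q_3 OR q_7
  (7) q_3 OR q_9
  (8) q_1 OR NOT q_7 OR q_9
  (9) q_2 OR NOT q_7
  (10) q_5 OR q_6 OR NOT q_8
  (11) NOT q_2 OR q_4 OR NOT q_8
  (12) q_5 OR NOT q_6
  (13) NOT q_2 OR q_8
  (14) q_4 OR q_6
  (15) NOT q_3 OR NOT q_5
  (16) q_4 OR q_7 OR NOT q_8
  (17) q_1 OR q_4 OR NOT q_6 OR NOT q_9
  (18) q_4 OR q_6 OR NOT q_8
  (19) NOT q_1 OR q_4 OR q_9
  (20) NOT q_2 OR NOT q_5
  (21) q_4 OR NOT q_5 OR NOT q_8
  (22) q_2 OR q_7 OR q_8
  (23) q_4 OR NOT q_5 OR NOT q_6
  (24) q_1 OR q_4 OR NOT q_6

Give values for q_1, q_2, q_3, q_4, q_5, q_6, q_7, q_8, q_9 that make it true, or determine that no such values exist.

Set q_1 = True.
Try q_2 = True:
  (NOT q_1 OR NOT q_2 OR NOT q_8) forces q_8 = False.
  clause (NOT q_2 OR q_8) is falsified — backtrack.
So q_2 = False.
  then (q_2 OR q_5) forces q_5 = True.
  then (q_2 OR NOT q_7) forces q_7 = False.
  then (NOT q_3 OR NOT q_5) forces q_3 = False.
  then (q_2 OR q_7 OR q_8) forces q_8 = True.
  then (q_3 OR q_4 OR NOT q_5) forces q_4 = True.
  then (q_3 OR q_9) forces q_9 = True.
Set q_6 = False.
All clauses satisfied.

q_1=T; q_2=F; q_3=F; q_4=T; q_5=T; q_6=F; q_7=F; q_8=T; q_9=T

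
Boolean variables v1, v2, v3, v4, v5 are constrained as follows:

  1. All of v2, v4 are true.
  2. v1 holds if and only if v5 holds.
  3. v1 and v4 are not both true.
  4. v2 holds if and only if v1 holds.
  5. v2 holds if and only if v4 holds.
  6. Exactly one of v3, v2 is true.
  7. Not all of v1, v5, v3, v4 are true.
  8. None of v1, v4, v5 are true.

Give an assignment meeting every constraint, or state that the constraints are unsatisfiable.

Case v4 = True:
  Constraint (8) is violated (v4=T) — contradiction.
Case v4 = False:
  Constraint (1) is violated (v4=F) — contradiction.
Both cases fail — unsatisfiable.

Unsatisfiable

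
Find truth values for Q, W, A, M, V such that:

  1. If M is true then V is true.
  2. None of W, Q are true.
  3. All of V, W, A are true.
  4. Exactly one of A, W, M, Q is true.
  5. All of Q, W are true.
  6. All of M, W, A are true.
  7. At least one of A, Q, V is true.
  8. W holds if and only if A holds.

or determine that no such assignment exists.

Case Q = True:
  Constraint (2) is violated (Q=T) — contradiction.
Case Q = False:
  Constraint (5) is violated (Q=F) — contradiction.
Both cases fail — unsatisfiable.

Unsatisfiable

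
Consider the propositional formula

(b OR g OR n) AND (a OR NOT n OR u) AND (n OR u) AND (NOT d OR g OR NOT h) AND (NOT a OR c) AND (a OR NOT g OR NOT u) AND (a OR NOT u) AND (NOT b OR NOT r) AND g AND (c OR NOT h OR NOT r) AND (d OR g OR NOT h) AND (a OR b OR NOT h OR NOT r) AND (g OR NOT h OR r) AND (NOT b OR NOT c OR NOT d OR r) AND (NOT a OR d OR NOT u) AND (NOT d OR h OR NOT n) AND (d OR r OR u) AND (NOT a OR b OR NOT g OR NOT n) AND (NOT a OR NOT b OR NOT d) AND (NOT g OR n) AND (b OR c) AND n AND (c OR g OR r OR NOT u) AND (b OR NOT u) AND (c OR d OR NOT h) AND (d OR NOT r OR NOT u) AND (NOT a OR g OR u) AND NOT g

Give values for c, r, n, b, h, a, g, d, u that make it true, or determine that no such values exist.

Unsatisfiable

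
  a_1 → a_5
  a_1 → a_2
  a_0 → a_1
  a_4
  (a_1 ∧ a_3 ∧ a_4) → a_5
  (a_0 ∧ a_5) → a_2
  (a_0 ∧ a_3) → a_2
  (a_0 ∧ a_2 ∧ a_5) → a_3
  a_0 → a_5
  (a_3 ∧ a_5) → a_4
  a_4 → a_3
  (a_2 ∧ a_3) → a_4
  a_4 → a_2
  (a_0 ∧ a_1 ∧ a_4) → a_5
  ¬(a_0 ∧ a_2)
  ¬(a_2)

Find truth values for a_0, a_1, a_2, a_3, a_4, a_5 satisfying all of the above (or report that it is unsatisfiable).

No satisfying assignment exists.

Case a_2 = True:
  Clause (¬a_2) is falsified — contradiction.
Case a_2 = False:
  (a_4) forces a_4 = True.
  Clause (a_2 ∨ ¬a_4) is falsified — contradiction.
Both cases fail, so the formula is unsatisfiable.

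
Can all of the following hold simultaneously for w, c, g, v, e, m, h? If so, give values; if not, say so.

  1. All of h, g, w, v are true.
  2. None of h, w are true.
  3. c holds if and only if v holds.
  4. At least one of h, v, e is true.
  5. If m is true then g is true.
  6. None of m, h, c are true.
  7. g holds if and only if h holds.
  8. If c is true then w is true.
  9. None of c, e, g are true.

Case w = True:
  Constraint (2) is violated (w=T) — contradiction.
Case w = False:
  Constraint (1) is violated (w=F) — contradiction.
Both cases fail — unsatisfiable.

Unsatisfiable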